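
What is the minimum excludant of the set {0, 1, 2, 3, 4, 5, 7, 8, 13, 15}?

6

The values 0, 1, 2, 3, 4, 5 are all present; 6 is the first non-negative integer missing from the set.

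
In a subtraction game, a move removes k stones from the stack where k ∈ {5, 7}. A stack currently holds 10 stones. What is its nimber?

2

Compute g(0), g(1), … for moves {5, 7}:
g(0) = mex{} = 0
g(1) = mex{} = 0
g(2) = mex{} = 0
g(3) = mex{} = 0
g(4) = mex{} = 0
g(5) = mex{0} = 1
g(6) = mex{0} = 1
g(7) = mex{0} = 1
g(8) = mex{0} = 1
g(9) = mex{0} = 1
g(10) = mex{0,1} = 2
So g(10) = 2.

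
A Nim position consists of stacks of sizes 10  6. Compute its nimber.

Nim-sum: 10 ^ 6 = 12.

12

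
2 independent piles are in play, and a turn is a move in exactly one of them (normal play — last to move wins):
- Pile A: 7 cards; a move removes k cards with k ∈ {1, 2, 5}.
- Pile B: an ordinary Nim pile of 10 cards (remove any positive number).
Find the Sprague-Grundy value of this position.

11

Grundy values for pile A (subtraction set {1, 2, 5}):
k:     0  1  2  3  4  5  6  7
g(k):  0  1  2  0  1  2  0  1
So g(7) = 1.
Pile B is a plain Nim pile of size 10, so its Grundy value is 10.
By the Sprague-Grundy theorem, the Grundy value of a sum of independent games is the XOR of the component values.
Combined value = 1 ⊕ 10 = 11.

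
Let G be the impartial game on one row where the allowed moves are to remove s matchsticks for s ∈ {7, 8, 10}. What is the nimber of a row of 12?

1

Compute g(0), g(1), … for moves {7, 8, 10}:
k:     0  1  2  3  4  5  6  7  8  9 10 11 12
g(k):  0  0  0  0  0  0  0  1  1  1  1  1  1
So g(12) = 1.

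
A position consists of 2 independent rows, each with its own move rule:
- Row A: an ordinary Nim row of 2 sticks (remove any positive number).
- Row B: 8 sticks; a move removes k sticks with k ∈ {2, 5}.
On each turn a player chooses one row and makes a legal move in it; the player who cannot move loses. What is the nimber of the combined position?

2

Row A is a plain Nim row of size 2, so its Grundy value is 2.
Grundy values for row B (subtraction set {2, 5}):
k:     0  1  2  3  4  5  6  7  8
g(k):  0  0  1  1  0  2  1  0  0
So g(8) = 0.
The value of a disjunctive sum is the nim-sum of the parts.
Combined value = 2 XOR 0 = 2.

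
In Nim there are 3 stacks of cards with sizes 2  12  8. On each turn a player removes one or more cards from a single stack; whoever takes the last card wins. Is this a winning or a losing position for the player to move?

Winning position

Compute the nim-sum pairwise:
2 XOR 12 = 14
14 XOR 8 = 6
The nim-sum is 6 ≠ 0, so this is an N-position: the player to move can win.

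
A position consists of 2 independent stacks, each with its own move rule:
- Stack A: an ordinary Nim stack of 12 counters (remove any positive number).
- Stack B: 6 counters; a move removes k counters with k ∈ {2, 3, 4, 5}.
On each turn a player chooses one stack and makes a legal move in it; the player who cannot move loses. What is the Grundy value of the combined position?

15

Stack A is a plain Nim stack of size 12, so its Grundy value is 12.
For stack B, compute g(0), g(1), … with moves {2, 3, 4, 5}:
g(0) = mex{} = 0
g(1) = mex{} = 0
g(2) = mex{0} = 1
g(3) = mex{0} = 1
g(4) = mex{0,1} = 2
g(5) = mex{0,1} = 2
g(6) = mex{0,1,2} = 3
So g(6) = 3.
By the Sprague-Grundy theorem, the Grundy value of a sum of independent games is the XOR of the component values.
Combined value = 12 ⊕ 3 = 15.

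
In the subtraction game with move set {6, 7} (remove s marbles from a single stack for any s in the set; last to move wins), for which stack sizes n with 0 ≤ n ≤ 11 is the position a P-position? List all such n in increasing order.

0, 1, 2, 3, 4, 5

Build the Grundy sequence with g(k) = mex{g(k−s) : s ∈ {6, 7}, s ≤ k}:
g(0) = mex{} = 0
g(1) = mex{} = 0
g(2) = mex{} = 0
g(3) = mex{} = 0
g(4) = mex{} = 0
g(5) = mex{} = 0
g(6) = mex{0} = 1
g(7) = mex{0} = 1
g(8) = mex{0} = 1
g(9) = mex{0} = 1
g(10) = mex{0} = 1
g(11) = mex{0} = 1
The P-positions (g = 0) in 0..11 are 0, 1, 2, 3, 4, 5.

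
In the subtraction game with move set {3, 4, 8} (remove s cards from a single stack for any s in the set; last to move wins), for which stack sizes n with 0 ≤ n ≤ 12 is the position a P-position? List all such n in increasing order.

0, 1, 2, 7, 12

Compute g(0), g(1), … for moves {3, 4, 8}:
k:     0  1  2  3  4  5  6  7  8  9 10 11 12
g(k):  0  0  0  1  1  1  2  0  2  3  1  3  0
The P-positions (g = 0) in 0..12 are 0, 1, 2, 7, 12.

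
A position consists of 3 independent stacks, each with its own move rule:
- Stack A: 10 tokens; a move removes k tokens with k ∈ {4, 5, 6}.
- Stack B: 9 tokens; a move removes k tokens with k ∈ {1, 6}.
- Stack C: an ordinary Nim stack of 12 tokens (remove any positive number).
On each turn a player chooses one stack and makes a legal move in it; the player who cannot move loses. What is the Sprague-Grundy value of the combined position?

Build the Grundy sequence for stack A with g(k) = mex{g(k−s) : s ∈ {4, 5, 6}, s ≤ k}:
k:     0  1  2  3  4  5  6  7  8  9 10
g(k):  0  0  0  0  1  1  1  1  2  2  0
So g(10) = 0.
Grundy values for stack B (subtraction set {1, 6}):
k:     0  1  2  3  4  5  6  7  8  9
g(k):  0  1  0  1  0  1  2  0  1  0
So g(9) = 0.
Stack C is a plain Nim stack of size 12, so its Grundy value is 12.
By the Sprague-Grundy theorem, the Grundy value of a sum of independent games is the XOR of the component values.
Combined value = 0 XOR 0 XOR 12 = 12.

12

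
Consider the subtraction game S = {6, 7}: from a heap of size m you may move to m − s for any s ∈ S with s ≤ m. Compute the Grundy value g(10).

1

Build the Grundy sequence with g(k) = mex{g(k−s) : s ∈ {6, 7}, s ≤ k}:
g(0) = mex{} = 0
g(1) = mex{} = 0
g(2) = mex{} = 0
g(3) = mex{} = 0
g(4) = mex{} = 0
g(5) = mex{} = 0
g(6) = mex{0} = 1
g(7) = mex{0} = 1
g(8) = mex{0} = 1
g(9) = mex{0} = 1
g(10) = mex{0} = 1
So g(10) = 1.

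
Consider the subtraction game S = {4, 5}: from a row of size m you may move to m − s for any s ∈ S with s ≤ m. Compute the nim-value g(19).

0

Build the Grundy sequence with g(k) = mex{g(k−s) : s ∈ {4, 5}, s ≤ k}:
k:     0  1  2  3  4  5  6  7  8  9 10 11 12 13 14 15 16 17 18 19
g(k):  0  0  0  0  1  1  1  1  2  0  0  0  0  1  1  1  1  2  0  0
So g(19) = 0.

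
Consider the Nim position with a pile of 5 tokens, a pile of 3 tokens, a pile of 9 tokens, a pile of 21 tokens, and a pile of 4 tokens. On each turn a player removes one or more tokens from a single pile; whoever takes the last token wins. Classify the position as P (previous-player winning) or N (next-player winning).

N-position

Compute the nim-sum pairwise:
5 ^ 3 = 6
6 ^ 9 = 15
15 ^ 21 = 26
26 ^ 4 = 30
The nim-sum is 30 ≠ 0, so this is an N-position: the player to move can win.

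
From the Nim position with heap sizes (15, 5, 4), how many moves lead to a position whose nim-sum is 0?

1

Write each in binary and XOR column by column:
  1111  (15)
  0101  (5)
  0100  (4)
  ----
  1110  (14)
The overall nim-sum is X = 14. A heap of size p has a winning move iff p XOR X < p (reduce it to p XOR X).
  15: 15 XOR 14 = 1 < 15 — winning move (to 1).
  5: 5 XOR 14 = 11 ≥ 5 — no move.
  4: 4 XOR 14 = 10 ≥ 4 — no move.
That gives 1 winning move.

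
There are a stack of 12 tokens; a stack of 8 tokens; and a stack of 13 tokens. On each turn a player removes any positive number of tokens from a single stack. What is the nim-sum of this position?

Nim-sum: 12 ^ 8 ^ 13 = 9.

9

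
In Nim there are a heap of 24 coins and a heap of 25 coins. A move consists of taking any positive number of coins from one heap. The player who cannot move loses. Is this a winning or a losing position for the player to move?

Winning position

Bitwise XOR of the heap sizes:
  11000  (24)
  11001  (25)
  -----
  00001  (1)
The nim-sum is 1 ≠ 0, so this is an N-position: the player to move can win.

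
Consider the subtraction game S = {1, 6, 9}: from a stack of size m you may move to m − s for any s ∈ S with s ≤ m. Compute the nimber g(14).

0

Compute g(0), g(1), … for moves {1, 6, 9}:
g(0) = mex{} = 0
g(1) = mex{0} = 1
g(2) = mex{1} = 0
g(3) = mex{0} = 1
g(4) = mex{1} = 0
g(5) = mex{0} = 1
g(6) = mex{0,1} = 2
g(7) = mex{1,2} = 0
g(8) = mex{0} = 1
g(9) = mex{0,1} = 2
g(10) = mex{0,1,2} = 3
g(11) = mex{0,1,3} = 2
g(12) = mex{1,2} = 0
g(13) = mex{0} = 1
g(14) = mex{1} = 0
So g(14) = 0.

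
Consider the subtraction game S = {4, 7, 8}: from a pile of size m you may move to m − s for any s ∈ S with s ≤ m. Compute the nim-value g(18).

1

Grundy values for subtraction set {4, 7, 8}:
k:     0  1  2  3  4  5  6  7  8  9 10 11 12 13 14 15 16 17 18
g(k):  0  0  0  0  1  1  1  1  2  2  2  2  0  0  0  0  1  1  1
So g(18) = 1.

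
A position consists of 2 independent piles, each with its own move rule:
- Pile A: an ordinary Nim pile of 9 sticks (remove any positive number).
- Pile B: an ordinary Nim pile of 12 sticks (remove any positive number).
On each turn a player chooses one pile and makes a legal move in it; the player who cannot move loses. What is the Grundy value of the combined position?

5

Pile A is a plain Nim pile of size 9, so its Grundy value is 9.
Pile B is a plain Nim pile of size 12, so its Grundy value is 12.
The value of a disjunctive sum is the nim-sum of the parts.
Combined value = 9 XOR 12 = 5.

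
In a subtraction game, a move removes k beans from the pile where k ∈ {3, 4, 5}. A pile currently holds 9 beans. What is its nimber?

0

Grundy values for subtraction set {3, 4, 5}:
k:     0  1  2  3  4  5  6  7  8  9
g(k):  0  0  0  1  1  1  2  2  0  0
So g(9) = 0.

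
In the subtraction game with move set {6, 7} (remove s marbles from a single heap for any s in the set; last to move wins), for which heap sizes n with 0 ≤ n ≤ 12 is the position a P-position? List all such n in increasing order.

Build the Grundy sequence with g(k) = mex{g(k−s) : s ∈ {6, 7}, s ≤ k}:
k:     0  1  2  3  4  5  6  7  8  9 10 11 12
g(k):  0  0  0  0  0  0  1  1  1  1  1  1  2
The P-positions (g = 0) in 0..12 are 0, 1, 2, 3, 4, 5.

0, 1, 2, 3, 4, 5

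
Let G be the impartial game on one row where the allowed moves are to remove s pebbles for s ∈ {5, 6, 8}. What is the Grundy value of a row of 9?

1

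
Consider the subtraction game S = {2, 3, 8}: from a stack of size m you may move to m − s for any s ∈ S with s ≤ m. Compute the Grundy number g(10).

0

Grundy values for subtraction set {2, 3, 8}:
g(0) = mex{} = 0
g(1) = mex{} = 0
g(2) = mex{0} = 1
g(3) = mex{0} = 1
g(4) = mex{0,1} = 2
g(5) = mex{1} = 0
g(6) = mex{1,2} = 0
g(7) = mex{0,2} = 1
g(8) = mex{0} = 1
g(9) = mex{0,1} = 2
g(10) = mex{1} = 0
So g(10) = 0.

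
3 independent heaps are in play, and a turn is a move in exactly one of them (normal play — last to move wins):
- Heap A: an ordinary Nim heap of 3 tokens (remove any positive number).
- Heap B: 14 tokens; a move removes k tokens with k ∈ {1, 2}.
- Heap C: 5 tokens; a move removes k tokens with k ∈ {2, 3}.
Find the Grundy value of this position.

1

Heap A is a plain Nim heap of size 3, so its Grundy value is 3.
Grundy values for heap B (subtraction set {1, 2}):
k:     0  1  2  3  4  5  6  7  8  9 10 11 12 13 14
g(k):  0  1  2  0  1  2  0  1  2  0  1  2  0  1  2
So g(14) = 2.
Build the Grundy sequence for heap C with g(k) = mex{g(k−s) : s ∈ {2, 3}, s ≤ k}:
k:     0  1  2  3  4  5
g(k):  0  0  1  1  2  0
So g(5) = 0.
The value of a disjunctive sum is the nim-sum of the parts.
Combined value = 3 ⊕ 2 ⊕ 0 = 1.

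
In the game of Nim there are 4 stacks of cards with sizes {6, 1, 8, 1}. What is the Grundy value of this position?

14

In binary:
  0110  (6)
  0001  (1)
  1000  (8)
  0001  (1)
  ----
  1110  (14)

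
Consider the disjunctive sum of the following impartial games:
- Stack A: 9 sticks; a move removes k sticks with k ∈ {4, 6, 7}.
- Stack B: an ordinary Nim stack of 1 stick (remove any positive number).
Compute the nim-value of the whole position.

3

Grundy values for stack A (subtraction set {4, 6, 7}):
k:     0  1  2  3  4  5  6  7  8  9
g(k):  0  0  0  0  1  1  1  1  2  2
So g(9) = 2.
Stack B is a plain Nim stack of size 1, so its Grundy value is 1.
The value of a disjunctive sum is the nim-sum of the parts.
Combined value = 2 ⊕ 1 = 3.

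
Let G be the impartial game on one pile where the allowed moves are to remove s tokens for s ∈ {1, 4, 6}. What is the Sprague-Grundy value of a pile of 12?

0

Grundy values for subtraction set {1, 4, 6}:
g(0) = mex{} = 0
g(1) = mex{0} = 1
g(2) = mex{1} = 0
g(3) = mex{0} = 1
g(4) = mex{0,1} = 2
g(5) = mex{1,2} = 0
g(6) = mex{0} = 1
g(7) = mex{1} = 0
g(8) = mex{0,2} = 1
g(9) = mex{0,1} = 2
g(10) = mex{1,2} = 0
g(11) = mex{0} = 1
g(12) = mex{1} = 0
So g(12) = 0.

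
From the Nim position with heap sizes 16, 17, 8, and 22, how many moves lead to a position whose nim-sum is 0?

Compute the nim-sum pairwise:
16 XOR 17 = 1
1 XOR 8 = 9
9 XOR 22 = 31
The overall nim-sum is X = 31. A heap of size p has a winning move iff p XOR X < p (reduce it to p XOR X).
  16: 16 XOR 31 = 15 < 16 — winning move (to 15).
  17: 17 XOR 31 = 14 < 17 — winning move (to 14).
  8: 8 XOR 31 = 23 ≥ 8 — no move.
  22: 22 XOR 31 = 9 < 22 — winning move (to 9).
That gives 3 winning moves.

3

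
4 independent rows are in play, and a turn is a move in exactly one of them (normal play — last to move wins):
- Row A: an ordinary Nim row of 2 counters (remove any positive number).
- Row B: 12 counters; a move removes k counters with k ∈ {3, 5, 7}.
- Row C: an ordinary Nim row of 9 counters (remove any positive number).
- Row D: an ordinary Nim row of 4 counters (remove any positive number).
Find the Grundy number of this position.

15

Row A is a plain Nim row of size 2, so its Grundy value is 2.
Grundy values for row B (subtraction set {3, 5, 7}):
k:     0  1  2  3  4  5  6  7  8  9 10 11 12
g(k):  0  0  0  1  1  1  2  2  2  3  0  0  0
So g(12) = 0.
Row C is a plain Nim row of size 9, so its Grundy value is 9.
Row D is a plain Nim row of size 4, so its Grundy value is 4.
The value of a disjunctive sum is the nim-sum of the parts.
Combined value = 2 ⊕ 0 ⊕ 9 ⊕ 4 = 15.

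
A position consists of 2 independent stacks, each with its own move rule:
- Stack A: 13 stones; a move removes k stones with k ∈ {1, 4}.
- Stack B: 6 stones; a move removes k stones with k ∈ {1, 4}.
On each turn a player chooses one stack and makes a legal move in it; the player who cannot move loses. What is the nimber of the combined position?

Build the Grundy sequence for stack A with g(k) = mex{g(k−s) : s ∈ {1, 4}, s ≤ k}:
k:     0  1  2  3  4  5  6  7  8  9 10 11 12 13
g(k):  0  1  0  1  2  0  1  0  1  2  0  1  0  1
So g(13) = 1.
For stack B, compute g(0), g(1), … with moves {1, 4}:
k:     0  1  2  3  4  5  6
g(k):  0  1  0  1  2  0  1
So g(6) = 1.
The value of a disjunctive sum is the nim-sum of the parts.
Combined value = 1 XOR 1 = 0.

0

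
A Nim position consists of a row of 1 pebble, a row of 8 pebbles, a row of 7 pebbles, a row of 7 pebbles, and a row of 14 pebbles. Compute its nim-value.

7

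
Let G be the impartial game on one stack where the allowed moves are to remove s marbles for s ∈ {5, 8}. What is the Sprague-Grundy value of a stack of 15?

0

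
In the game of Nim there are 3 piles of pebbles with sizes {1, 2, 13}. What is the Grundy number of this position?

Nim-sum: 1 XOR 2 XOR 13 = 14.

14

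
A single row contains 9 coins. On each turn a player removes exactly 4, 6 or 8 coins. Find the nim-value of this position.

2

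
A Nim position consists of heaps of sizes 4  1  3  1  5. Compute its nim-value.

2

Nim-sum: 4 XOR 1 XOR 3 XOR 1 XOR 5 = 2.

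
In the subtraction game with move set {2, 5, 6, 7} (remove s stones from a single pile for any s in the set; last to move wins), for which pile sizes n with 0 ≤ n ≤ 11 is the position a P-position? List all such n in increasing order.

0, 1, 4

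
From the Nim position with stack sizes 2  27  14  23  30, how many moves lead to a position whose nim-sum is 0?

3

Compute the nim-sum pairwise:
2 ^ 27 = 25
25 ^ 14 = 23
23 ^ 23 = 0
0 ^ 30 = 30
The overall nim-sum is X = 30. A stack of size p has a winning move iff p XOR X < p (reduce it to p XOR X).
  2: 2 XOR 30 = 28 ≥ 2 — no move.
  27: 27 XOR 30 = 5 < 27 — winning move (to 5).
  14: 14 XOR 30 = 16 ≥ 14 — no move.
  23: 23 XOR 30 = 9 < 23 — winning move (to 9).
  30: 30 XOR 30 = 0 < 30 — winning move (to 0).
That gives 3 winning moves.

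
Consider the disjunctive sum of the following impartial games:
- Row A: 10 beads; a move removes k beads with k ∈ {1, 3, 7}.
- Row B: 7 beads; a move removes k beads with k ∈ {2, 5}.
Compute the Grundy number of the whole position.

0

Build the Grundy sequence for row A with g(k) = mex{g(k−s) : s ∈ {1, 3, 7}, s ≤ k}:
k:     0  1  2  3  4  5  6  7  8  9 10
g(k):  0  1  0  1  0  1  0  1  0  1  0
So g(10) = 0.
Grundy values for row B (subtraction set {2, 5}):
k:     0  1  2  3  4  5  6  7
g(k):  0  0  1  1  0  2  1  0
So g(7) = 0.
The value of a disjunctive sum is the nim-sum of the parts.
Combined value = 0 XOR 0 = 0.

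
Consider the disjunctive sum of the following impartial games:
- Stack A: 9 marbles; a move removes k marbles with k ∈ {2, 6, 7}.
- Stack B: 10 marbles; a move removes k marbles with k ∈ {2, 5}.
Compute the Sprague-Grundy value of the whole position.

1

Grundy values for stack A (subtraction set {2, 6, 7}):
k:     0  1  2  3  4  5  6  7  8  9
g(k):  0  0  1  1  0  0  1  1  2  0
So g(9) = 0.
For stack B, compute g(0), g(1), … with moves {2, 5}:
k:     0  1  2  3  4  5  6  7  8  9 10
g(k):  0  0  1  1  0  2  1  0  0  1  1
So g(10) = 1.
The value of a disjunctive sum is the nim-sum of the parts.
Combined value = 0 ⊕ 1 = 1.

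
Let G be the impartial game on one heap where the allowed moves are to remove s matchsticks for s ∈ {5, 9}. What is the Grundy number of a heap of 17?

Build the Grundy sequence with g(k) = mex{g(k−s) : s ∈ {5, 9}, s ≤ k}:
k:     0  1  2  3  4  5  6  7  8  9 10 11 12 13 14 15 16 17
g(k):  0  0  0  0  0  1  1  1  1  1  2  2  2  2  0  0  0  0
So g(17) = 0.

0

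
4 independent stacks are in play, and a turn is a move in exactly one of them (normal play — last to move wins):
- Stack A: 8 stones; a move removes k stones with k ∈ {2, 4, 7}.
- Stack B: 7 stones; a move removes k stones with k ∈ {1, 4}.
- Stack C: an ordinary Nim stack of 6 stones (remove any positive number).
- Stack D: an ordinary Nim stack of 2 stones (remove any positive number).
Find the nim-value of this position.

For stack A, compute g(0), g(1), … with moves {2, 4, 7}:
g(0) = mex{} = 0
g(1) = mex{} = 0
g(2) = mex{0} = 1
g(3) = mex{0} = 1
g(4) = mex{0,1} = 2
g(5) = mex{0,1} = 2
g(6) = mex{1,2} = 0
g(7) = mex{0,1,2} = 3
g(8) = mex{0,2} = 1
So g(8) = 1.
Grundy values for stack B (subtraction set {1, 4}):
g(0) = mex{} = 0
g(1) = mex{0} = 1
g(2) = mex{1} = 0
g(3) = mex{0} = 1
g(4) = mex{0,1} = 2
g(5) = mex{1,2} = 0
g(6) = mex{0} = 1
g(7) = mex{1} = 0
So g(7) = 0.
Stack C is a plain Nim stack of size 6, so its Grundy value is 6.
Stack D is a plain Nim stack of size 2, so its Grundy value is 2.
By the Sprague-Grundy theorem, the Grundy value of a sum of independent games is the XOR of the component values.
Combined value = 1 XOR 0 XOR 6 XOR 2 = 5.

5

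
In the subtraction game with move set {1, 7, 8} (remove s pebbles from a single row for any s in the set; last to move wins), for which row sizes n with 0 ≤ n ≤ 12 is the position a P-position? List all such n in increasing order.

Compute g(0), g(1), … for moves {1, 7, 8}:
g(0) = mex{} = 0
g(1) = mex{0} = 1
g(2) = mex{1} = 0
g(3) = mex{0} = 1
g(4) = mex{1} = 0
g(5) = mex{0} = 1
g(6) = mex{1} = 0
g(7) = mex{0} = 1
g(8) = mex{0,1} = 2
g(9) = mex{0,1,2} = 3
g(10) = mex{0,1,3} = 2
g(11) = mex{0,1,2} = 3
g(12) = mex{0,1,3} = 2
The P-positions (g = 0) in 0..12 are 0, 2, 4, 6.

0, 2, 4, 6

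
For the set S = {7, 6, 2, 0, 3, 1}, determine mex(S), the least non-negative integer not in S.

4

The values 0, 1, 2, 3 are all present; 4 is the first non-negative integer missing from the set.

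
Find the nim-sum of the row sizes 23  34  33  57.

45

Compute the nim-sum pairwise:
23 ⊕ 34 = 53
53 ⊕ 33 = 20
20 ⊕ 57 = 45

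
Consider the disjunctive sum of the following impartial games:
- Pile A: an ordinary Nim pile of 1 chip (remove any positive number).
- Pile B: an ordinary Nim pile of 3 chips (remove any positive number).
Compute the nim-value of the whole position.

2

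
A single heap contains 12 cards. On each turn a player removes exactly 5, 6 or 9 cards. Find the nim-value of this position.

Build the Grundy sequence with g(k) = mex{g(k−s) : s ∈ {5, 6, 9}, s ≤ k}:
k:     0  1  2  3  4  5  6  7  8  9 10 11 12
g(k):  0  0  0  0  0  1  1  1  1  1  2  2  2
So g(12) = 2.

2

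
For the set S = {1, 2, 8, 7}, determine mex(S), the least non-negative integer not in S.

0

0 is not in the set, so the mex is 0.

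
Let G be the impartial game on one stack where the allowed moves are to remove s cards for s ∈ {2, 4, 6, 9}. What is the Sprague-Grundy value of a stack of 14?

3

Grundy values for subtraction set {2, 4, 6, 9}:
g(0) = mex{} = 0
g(1) = mex{} = 0
g(2) = mex{0} = 1
g(3) = mex{0} = 1
g(4) = mex{0,1} = 2
g(5) = mex{0,1} = 2
g(6) = mex{0,1,2} = 3
g(7) = mex{0,1,2} = 3
g(8) = mex{1,2,3} = 0
g(9) = mex{0,1,2,3} = 4
g(10) = mex{0,2,3} = 1
g(11) = mex{1,2,3,4} = 0
g(12) = mex{0,1,3} = 2
g(13) = mex{0,2,3,4} = 1
g(14) = mex{0,1,2} = 3
So g(14) = 3.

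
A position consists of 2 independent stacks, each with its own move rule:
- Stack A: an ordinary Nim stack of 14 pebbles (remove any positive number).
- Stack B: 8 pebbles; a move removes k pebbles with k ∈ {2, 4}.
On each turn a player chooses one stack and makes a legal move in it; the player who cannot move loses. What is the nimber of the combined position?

15

Stack A is a plain Nim stack of size 14, so its Grundy value is 14.
For stack B, compute g(0), g(1), … with moves {2, 4}:
k:     0  1  2  3  4  5  6  7  8
g(k):  0  0  1  1  2  2  0  0  1
So g(8) = 1.
By the Sprague-Grundy theorem, the Grundy value of a sum of independent games is the XOR of the component values.
Combined value = 14 ⊕ 1 = 15.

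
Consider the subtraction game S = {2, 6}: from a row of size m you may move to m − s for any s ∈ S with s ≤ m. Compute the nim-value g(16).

0

Grundy values for subtraction set {2, 6}:
k:     0  1  2  3  4  5  6  7  8  9 10 11 12 13 14 15 16
g(k):  0  0  1  1  0  0  1  1  0  0  1  1  0  0  1  1  0
So g(16) = 0.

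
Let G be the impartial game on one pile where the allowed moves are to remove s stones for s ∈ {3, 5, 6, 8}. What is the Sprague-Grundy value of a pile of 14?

1

Build the Grundy sequence with g(k) = mex{g(k−s) : s ∈ {3, 5, 6, 8}, s ≤ k}:
g(0) = mex{} = 0
g(1) = mex{} = 0
g(2) = mex{} = 0
g(3) = mex{0} = 1
g(4) = mex{0} = 1
g(5) = mex{0} = 1
g(6) = mex{0,1} = 2
g(7) = mex{0,1} = 2
g(8) = mex{0,1} = 2
g(9) = mex{0,1,2} = 3
g(10) = mex{0,1,2} = 3
g(11) = mex{1,2} = 0
g(12) = mex{1,2,3} = 0
g(13) = mex{1,2,3} = 0
g(14) = mex{0,2,3} = 1
So g(14) = 1.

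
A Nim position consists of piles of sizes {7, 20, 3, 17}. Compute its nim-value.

1

Compute the nim-sum pairwise:
7 XOR 20 = 19
19 XOR 3 = 16
16 XOR 17 = 1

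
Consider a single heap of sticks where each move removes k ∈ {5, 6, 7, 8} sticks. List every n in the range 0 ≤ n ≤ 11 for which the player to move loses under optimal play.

0, 1, 2, 3, 4

Grundy values for subtraction set {5, 6, 7, 8}:
g(0) = mex{} = 0
g(1) = mex{} = 0
g(2) = mex{} = 0
g(3) = mex{} = 0
g(4) = mex{} = 0
g(5) = mex{0} = 1
g(6) = mex{0} = 1
g(7) = mex{0} = 1
g(8) = mex{0} = 1
g(9) = mex{0} = 1
g(10) = mex{0,1} = 2
g(11) = mex{0,1} = 2
The P-positions (g = 0) in 0..11 are 0, 1, 2, 3, 4.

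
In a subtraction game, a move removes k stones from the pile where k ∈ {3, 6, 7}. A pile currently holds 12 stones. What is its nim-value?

Grundy values for subtraction set {3, 6, 7}:
k:     0  1  2  3  4  5  6  7  8  9 10 11 12
g(k):  0  0  0  1  1  1  2  2  2  3  0  0  0
So g(12) = 0.

0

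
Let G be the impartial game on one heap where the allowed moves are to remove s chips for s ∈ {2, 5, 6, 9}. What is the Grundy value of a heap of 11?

0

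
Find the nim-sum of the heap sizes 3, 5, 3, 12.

Compute the nim-sum pairwise:
3 ^ 5 = 6
6 ^ 3 = 5
5 ^ 12 = 9

9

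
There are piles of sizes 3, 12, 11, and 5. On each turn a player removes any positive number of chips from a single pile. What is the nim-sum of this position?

In binary:
  0011  (3)
  1100  (12)
  1011  (11)
  0101  (5)
  ----
  0001  (1)

1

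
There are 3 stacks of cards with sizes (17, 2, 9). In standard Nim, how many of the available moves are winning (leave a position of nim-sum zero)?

1

Nim-sum: 17 XOR 2 XOR 9 = 26.
The overall nim-sum is X = 26. A stack of size p has a winning move iff p XOR X < p (reduce it to p XOR X).
  17: 17 XOR 26 = 11 < 17 — winning move (to 11).
  2: 2 XOR 26 = 24 ≥ 2 — no move.
  9: 9 XOR 26 = 19 ≥ 9 — no move.
That gives 1 winning move.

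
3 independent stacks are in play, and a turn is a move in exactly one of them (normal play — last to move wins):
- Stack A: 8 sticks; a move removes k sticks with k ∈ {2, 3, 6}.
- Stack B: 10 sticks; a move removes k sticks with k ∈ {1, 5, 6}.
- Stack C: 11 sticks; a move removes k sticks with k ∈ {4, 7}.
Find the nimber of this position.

Grundy values for stack A (subtraction set {2, 3, 6}):
k:     0  1  2  3  4  5  6  7  8
g(k):  0  0  1  1  2  0  3  1  2
So g(8) = 2.
For stack B, compute g(0), g(1), … with moves {1, 5, 6}:
k:     0  1  2  3  4  5  6  7  8  9 10
g(k):  0  1  0  1  0  1  2  3  2  3  2
So g(10) = 2.
For stack C, compute g(0), g(1), … with moves {4, 7}:
k:     0  1  2  3  4  5  6  7  8  9 10 11
g(k):  0  0  0  0  1  1  1  1  2  2  2  0
So g(11) = 0.
The value of a disjunctive sum is the nim-sum of the parts.
Combined value = 2 XOR 2 XOR 0 = 0.

0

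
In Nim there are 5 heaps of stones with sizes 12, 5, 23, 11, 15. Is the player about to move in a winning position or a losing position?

Winning position

Write each in binary and XOR column by column:
  01100  (12)
  00101  (5)
  10111  (23)
  01011  (11)
  01111  (15)
  -----
  11010  (26)
The nim-sum is 26 ≠ 0, so this is an N-position: the player to move can win.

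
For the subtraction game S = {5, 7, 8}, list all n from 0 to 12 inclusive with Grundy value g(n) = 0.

0, 1, 2, 3, 4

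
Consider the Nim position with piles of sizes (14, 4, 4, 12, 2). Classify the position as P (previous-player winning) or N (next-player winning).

P-position

In binary:
  1110  (14)
  0100  (4)
  0100  (4)
  1100  (12)
  0010  (2)
  ----
  0000  (0)
The nim-sum is 0, so this is a P-position: the player to move is in a losing position under optimal play.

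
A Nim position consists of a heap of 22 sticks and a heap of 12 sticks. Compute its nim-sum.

26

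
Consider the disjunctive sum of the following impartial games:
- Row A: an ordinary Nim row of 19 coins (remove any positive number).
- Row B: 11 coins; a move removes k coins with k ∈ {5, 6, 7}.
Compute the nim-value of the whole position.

17

Row A is a plain Nim row of size 19, so its Grundy value is 19.
Build the Grundy sequence for row B with g(k) = mex{g(k−s) : s ∈ {5, 6, 7}, s ≤ k}:
g(0) = mex{} = 0
g(1) = mex{} = 0
g(2) = mex{} = 0
g(3) = mex{} = 0
g(4) = mex{} = 0
g(5) = mex{0} = 1
g(6) = mex{0} = 1
g(7) = mex{0} = 1
g(8) = mex{0} = 1
g(9) = mex{0} = 1
g(10) = mex{0,1} = 2
g(11) = mex{0,1} = 2
So g(11) = 2.
By the Sprague-Grundy theorem, the Grundy value of a sum of independent games is the XOR of the component values.
Combined value = 19 ⊕ 2 = 17.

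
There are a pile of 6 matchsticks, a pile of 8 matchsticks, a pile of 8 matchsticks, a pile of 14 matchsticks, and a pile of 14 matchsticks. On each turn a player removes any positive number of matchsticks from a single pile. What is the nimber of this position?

6

Nim-sum: 6 XOR 8 XOR 8 XOR 14 XOR 14 = 6.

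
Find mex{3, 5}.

0 is not in the set, so the mex is 0.

0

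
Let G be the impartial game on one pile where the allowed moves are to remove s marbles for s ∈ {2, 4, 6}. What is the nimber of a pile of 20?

2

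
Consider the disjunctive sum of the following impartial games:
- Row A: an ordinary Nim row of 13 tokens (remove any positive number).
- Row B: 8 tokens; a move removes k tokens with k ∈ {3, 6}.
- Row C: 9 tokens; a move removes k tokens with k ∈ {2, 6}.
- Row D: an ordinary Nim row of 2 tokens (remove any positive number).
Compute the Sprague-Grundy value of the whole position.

13

Row A is a plain Nim row of size 13, so its Grundy value is 13.
Grundy values for row B (subtraction set {3, 6}):
k:     0  1  2  3  4  5  6  7  8
g(k):  0  0  0  1  1  1  2  2  2
So g(8) = 2.
Grundy values for row C (subtraction set {2, 6}):
g(0) = mex{} = 0
g(1) = mex{} = 0
g(2) = mex{0} = 1
g(3) = mex{0} = 1
g(4) = mex{1} = 0
g(5) = mex{1} = 0
g(6) = mex{0} = 1
g(7) = mex{0} = 1
g(8) = mex{1} = 0
g(9) = mex{1} = 0
So g(9) = 0.
Row D is a plain Nim row of size 2, so its Grundy value is 2.
By the Sprague-Grundy theorem, the Grundy value of a sum of independent games is the XOR of the component values.
Combined value = 13 ⊕ 2 ⊕ 0 ⊕ 2 = 13.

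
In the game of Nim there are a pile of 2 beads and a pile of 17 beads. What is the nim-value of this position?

19

Nim-sum: 2 ⊕ 17 = 19.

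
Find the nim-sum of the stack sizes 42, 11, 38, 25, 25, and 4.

Compute the nim-sum pairwise:
42 ^ 11 = 33
33 ^ 38 = 7
7 ^ 25 = 30
30 ^ 25 = 7
7 ^ 4 = 3

3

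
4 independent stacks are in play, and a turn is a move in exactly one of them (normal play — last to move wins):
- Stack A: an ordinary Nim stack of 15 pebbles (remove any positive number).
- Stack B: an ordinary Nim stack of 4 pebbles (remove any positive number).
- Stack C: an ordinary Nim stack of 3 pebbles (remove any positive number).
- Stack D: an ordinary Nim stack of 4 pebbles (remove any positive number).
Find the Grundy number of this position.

Stack A is a plain Nim stack of size 15, so its Grundy value is 15.
Stack B is a plain Nim stack of size 4, so its Grundy value is 4.
Stack C is a plain Nim stack of size 3, so its Grundy value is 3.
Stack D is a plain Nim stack of size 4, so its Grundy value is 4.
The value of a disjunctive sum is the nim-sum of the parts.
Combined value = 15 XOR 4 XOR 3 XOR 4 = 12.

12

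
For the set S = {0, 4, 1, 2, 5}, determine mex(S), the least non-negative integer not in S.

The values 0, 1, 2 are all present; 3 is the first non-negative integer missing from the set.

3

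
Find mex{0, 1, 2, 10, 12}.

The values 0, 1, 2 are all present; 3 is the first non-negative integer missing from the set.

3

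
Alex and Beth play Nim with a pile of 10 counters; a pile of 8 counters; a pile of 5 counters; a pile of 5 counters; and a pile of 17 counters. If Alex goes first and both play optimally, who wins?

Write each in binary and XOR column by column:
  01010  (10)
  01000  (8)
  00101  (5)
  00101  (5)
  10001  (17)
  -----
  10011  (19)
The nim-sum is 19 ≠ 0, so this is an N-position: the player to move can win; Alex has a winning move.

Alex wins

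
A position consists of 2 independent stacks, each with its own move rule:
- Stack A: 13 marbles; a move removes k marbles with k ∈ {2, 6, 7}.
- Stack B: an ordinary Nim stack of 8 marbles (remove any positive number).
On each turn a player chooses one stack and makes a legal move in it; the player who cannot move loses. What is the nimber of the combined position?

For stack A, compute g(0), g(1), … with moves {2, 6, 7}:
g(0) = mex{} = 0
g(1) = mex{} = 0
g(2) = mex{0} = 1
g(3) = mex{0} = 1
g(4) = mex{1} = 0
g(5) = mex{1} = 0
g(6) = mex{0} = 1
g(7) = mex{0} = 1
g(8) = mex{0,1} = 2
g(9) = mex{1} = 0
g(10) = mex{0,1,2} = 3
g(11) = mex{0} = 1
g(12) = mex{0,1,3} = 2
g(13) = mex{1} = 0
So g(13) = 0.
Stack B is a plain Nim stack of size 8, so its Grundy value is 8.
The value of a disjunctive sum is the nim-sum of the parts.
Combined value = 0 ⊕ 8 = 8.

8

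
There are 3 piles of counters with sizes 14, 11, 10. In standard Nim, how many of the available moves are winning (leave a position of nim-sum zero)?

3

Nim-sum: 14 ^ 11 ^ 10 = 15.
The overall nim-sum is X = 15. A pile of size p has a winning move iff p XOR X < p (reduce it to p XOR X).
  14: 14 XOR 15 = 1 < 14 — winning move (to 1).
  11: 11 XOR 15 = 4 < 11 — winning move (to 4).
  10: 10 XOR 15 = 5 < 10 — winning move (to 5).
That gives 3 winning moves.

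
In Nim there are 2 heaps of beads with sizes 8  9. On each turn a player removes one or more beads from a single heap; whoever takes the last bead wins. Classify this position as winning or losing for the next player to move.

Winning position

In binary:
  1000  (8)
  1001  (9)
  ----
  0001  (1)
The nim-sum is 1 ≠ 0, so this is an N-position: the player to move can win.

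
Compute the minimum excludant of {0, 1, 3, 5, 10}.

2

The values 0, 1 are all present; 2 is the first non-negative integer missing from the set.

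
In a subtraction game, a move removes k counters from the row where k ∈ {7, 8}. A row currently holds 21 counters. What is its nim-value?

0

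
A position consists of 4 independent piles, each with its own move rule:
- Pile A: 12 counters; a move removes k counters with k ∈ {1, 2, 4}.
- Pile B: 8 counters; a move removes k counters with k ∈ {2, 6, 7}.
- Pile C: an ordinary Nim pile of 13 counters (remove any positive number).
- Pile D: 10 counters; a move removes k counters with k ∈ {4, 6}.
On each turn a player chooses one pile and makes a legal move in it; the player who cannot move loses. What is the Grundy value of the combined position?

Grundy values for pile A (subtraction set {1, 2, 4}):
k:     0  1  2  3  4  5  6  7  8  9 10 11 12
g(k):  0  1  2  0  1  2  0  1  2  0  1  2  0
So g(12) = 0.
Grundy values for pile B (subtraction set {2, 6, 7}):
k:     0  1  2  3  4  5  6  7  8
g(k):  0  0  1  1  0  0  1  1  2
So g(8) = 2.
Pile C is a plain Nim pile of size 13, so its Grundy value is 13.
Build the Grundy sequence for pile D with g(k) = mex{g(k−s) : s ∈ {4, 6}, s ≤ k}:
k:     0  1  2  3  4  5  6  7  8  9 10
g(k):  0  0  0  0  1  1  1  1  2  2  0
So g(10) = 0.
The value of a disjunctive sum is the nim-sum of the parts.
Combined value = 0 ⊕ 2 ⊕ 13 ⊕ 0 = 15.

15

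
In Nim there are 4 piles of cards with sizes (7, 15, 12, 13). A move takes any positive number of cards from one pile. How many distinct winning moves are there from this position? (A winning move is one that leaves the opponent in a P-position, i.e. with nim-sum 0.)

Compute the nim-sum pairwise:
7 ⊕ 15 = 8
8 ⊕ 12 = 4
4 ⊕ 13 = 9
The overall nim-sum is X = 9. A pile of size p has a winning move iff p XOR X < p (reduce it to p XOR X).
  7: 7 XOR 9 = 14 ≥ 7 — no move.
  15: 15 XOR 9 = 6 < 15 — winning move (to 6).
  12: 12 XOR 9 = 5 < 12 — winning move (to 5).
  13: 13 XOR 9 = 4 < 13 — winning move (to 4).
That gives 3 winning moves.

3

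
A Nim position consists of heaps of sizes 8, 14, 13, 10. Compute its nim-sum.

Nim-sum: 8 XOR 14 XOR 13 XOR 10 = 1.

1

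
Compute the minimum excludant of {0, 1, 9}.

2

The values 0, 1 are all present; 2 is the first non-negative integer missing from the set.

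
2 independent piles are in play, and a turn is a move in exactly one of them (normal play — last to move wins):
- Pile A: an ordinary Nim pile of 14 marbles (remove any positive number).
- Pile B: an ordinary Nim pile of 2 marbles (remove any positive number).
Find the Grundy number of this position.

12

Pile A is a plain Nim pile of size 14, so its Grundy value is 14.
Pile B is a plain Nim pile of size 2, so its Grundy value is 2.
The value of a disjunctive sum is the nim-sum of the parts.
Combined value = 14 XOR 2 = 12.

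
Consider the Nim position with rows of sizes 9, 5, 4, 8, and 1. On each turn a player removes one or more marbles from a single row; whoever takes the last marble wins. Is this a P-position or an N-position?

N-position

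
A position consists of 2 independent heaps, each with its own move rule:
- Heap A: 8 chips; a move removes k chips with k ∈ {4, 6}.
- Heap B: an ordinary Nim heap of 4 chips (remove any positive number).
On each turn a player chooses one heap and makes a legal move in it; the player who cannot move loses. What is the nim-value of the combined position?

6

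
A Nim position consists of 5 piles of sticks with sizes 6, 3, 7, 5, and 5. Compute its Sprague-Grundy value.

2

In binary:
  110  (6)
  011  (3)
  111  (7)
  101  (5)
  101  (5)
  ---
  010  (2)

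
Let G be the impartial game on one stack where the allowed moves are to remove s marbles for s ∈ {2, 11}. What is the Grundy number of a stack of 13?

0

Compute g(0), g(1), … for moves {2, 11}:
g(0) = mex{} = 0
g(1) = mex{} = 0
g(2) = mex{0} = 1
g(3) = mex{0} = 1
g(4) = mex{1} = 0
g(5) = mex{1} = 0
g(6) = mex{0} = 1
g(7) = mex{0} = 1
g(8) = mex{1} = 0
g(9) = mex{1} = 0
g(10) = mex{0} = 1
g(11) = mex{0} = 1
g(12) = mex{0,1} = 2
g(13) = mex{1} = 0
So g(13) = 0.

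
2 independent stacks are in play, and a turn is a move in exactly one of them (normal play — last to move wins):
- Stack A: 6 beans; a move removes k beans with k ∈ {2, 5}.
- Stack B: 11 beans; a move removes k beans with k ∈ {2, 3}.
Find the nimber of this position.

1

Grundy values for stack A (subtraction set {2, 5}):
g(0) = mex{} = 0
g(1) = mex{} = 0
g(2) = mex{0} = 1
g(3) = mex{0} = 1
g(4) = mex{1} = 0
g(5) = mex{0,1} = 2
g(6) = mex{0} = 1
So g(6) = 1.
Build the Grundy sequence for stack B with g(k) = mex{g(k−s) : s ∈ {2, 3}, s ≤ k}:
k:     0  1  2  3  4  5  6  7  8  9 10 11
g(k):  0  0  1  1  2  0  0  1  1  2  0  0
So g(11) = 0.
By the Sprague-Grundy theorem, the Grundy value of a sum of independent games is the XOR of the component values.
Combined value = 1 XOR 0 = 1.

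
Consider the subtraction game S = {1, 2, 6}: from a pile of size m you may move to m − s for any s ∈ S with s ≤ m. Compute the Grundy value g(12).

Grundy values for subtraction set {1, 2, 6}:
g(0) = mex{} = 0
g(1) = mex{0} = 1
g(2) = mex{0,1} = 2
g(3) = mex{1,2} = 0
g(4) = mex{0,2} = 1
g(5) = mex{0,1} = 2
g(6) = mex{0,1,2} = 3
g(7) = mex{1,2,3} = 0
g(8) = mex{0,2,3} = 1
g(9) = mex{0,1} = 2
g(10) = mex{1,2} = 0
g(11) = mex{0,2} = 1
g(12) = mex{0,1,3} = 2
So g(12) = 2.

2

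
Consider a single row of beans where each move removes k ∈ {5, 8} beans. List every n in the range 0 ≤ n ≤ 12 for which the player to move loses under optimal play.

0, 1, 2, 3, 4

Build the Grundy sequence with g(k) = mex{g(k−s) : s ∈ {5, 8}, s ≤ k}:
k:     0  1  2  3  4  5  6  7  8  9 10 11 12
g(k):  0  0  0  0  0  1  1  1  1  1  2  2  2
The P-positions (g = 0) in 0..12 are 0, 1, 2, 3, 4.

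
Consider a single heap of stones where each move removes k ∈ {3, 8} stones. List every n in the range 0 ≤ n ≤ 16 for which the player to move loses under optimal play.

0, 1, 2, 6, 7, 11, 12, 13

Build the Grundy sequence with g(k) = mex{g(k−s) : s ∈ {3, 8}, s ≤ k}:
k:     0  1  2  3  4  5  6  7  8  9 10 11 12 13 14 15 16
g(k):  0  0  0  1  1  1  0  0  2  1  1  0  0  0  1  1  1
The P-positions (g = 0) in 0..16 are 0, 1, 2, 6, 7, 11, 12, 13.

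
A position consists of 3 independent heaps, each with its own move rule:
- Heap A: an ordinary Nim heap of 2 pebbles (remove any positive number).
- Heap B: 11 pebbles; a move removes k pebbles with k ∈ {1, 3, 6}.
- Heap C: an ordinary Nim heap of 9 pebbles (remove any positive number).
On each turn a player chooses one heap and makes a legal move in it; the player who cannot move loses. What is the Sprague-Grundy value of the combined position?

11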